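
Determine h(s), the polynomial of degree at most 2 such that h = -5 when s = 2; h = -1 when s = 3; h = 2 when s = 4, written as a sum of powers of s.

h(s) = -(1/2)s^2 + (13/2)s - 16

Build the Lagrange basis polynomials:
L_0(s) = (s - 3)(s - 4) / [2] = (1/2)s^2 - (7/2)s + 6
L_1(s) = (s - 2)(s - 4) / [-1] = -s^2 + 6s - 8
L_2(s) = (s - 2)(s - 3) / [2] = (1/2)s^2 - (5/2)s + 3
h(s) = (-5)·L_0 + (-1)·L_1 + 2·L_2
  (-5)·L_0(s) = -(5/2)s^2 + (35/2)s - 30
  (-1)·L_1(s) = s^2 - 6s + 8
  2·L_2(s) = s^2 - 5s + 6
Adding term by term: -(1/2)s^2 + (13/2)s - 16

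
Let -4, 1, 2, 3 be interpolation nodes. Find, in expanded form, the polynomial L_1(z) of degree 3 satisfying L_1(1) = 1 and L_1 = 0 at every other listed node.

L_1(z) = (1/10)z^3 - (1/10)z^2 - (7/5)z + 12/5

L_1(z) = (z + 4)(z - 2)(z - 3) / [(5)·(-1)·(-2)]
       = (z^3 - z^2 - 14z + 24) / (10)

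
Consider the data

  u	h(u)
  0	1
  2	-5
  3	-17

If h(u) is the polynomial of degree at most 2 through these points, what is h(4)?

-35

Evaluate each Lagrange basis at u = 4:
L_0(4) = (2)·(1)/[(-2)·(-3)] = 1/3
L_1(4) = (4)·(1)/[(2)·(-1)] = -2
L_2(4) = (4)·(2)/[(3)·(1)] = 8/3
Sum: 1·(1/3) + (-5)·(-2) + (-17)·(8/3) = -35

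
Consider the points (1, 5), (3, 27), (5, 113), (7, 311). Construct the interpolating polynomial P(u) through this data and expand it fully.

Newton's divided differences:
P[1,3] = (27 - 5) / (3 - 1) = 11
P[3,5] = (113 - 27) / (5 - 3) = 43
P[5,7] = (311 - 113) / (7 - 5) = 99
P[1,3,5] = (43 - 11) / (5 - 1) = 8
P[3,5,7] = (99 - 43) / (7 - 3) = 14
P[1,3,5,7] = (14 - 8) / (7 - 1) = 1
P(u) = 5 + 11·(u - 1) + 8·(u - 1)(u - 3) + 1·(u - 1)(u - 3)(u - 5)
Expanding: P(u) = u^3 - u^2 + 2u + 3

P(u) = u^3 - u^2 + 2u + 3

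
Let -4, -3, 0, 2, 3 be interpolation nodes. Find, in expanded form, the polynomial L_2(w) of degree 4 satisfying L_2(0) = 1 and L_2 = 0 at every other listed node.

L_2(w) = (w + 4)(w + 3)(w - 2)(w - 3) / [(4)·(3)·(-2)·(-3)]
       = (w^4 + 2w^3 - 17w^2 - 18w + 72) / (72)

L_2(w) = (1/72)w^4 + (1/36)w^3 - (17/72)w^2 - (1/4)w + 1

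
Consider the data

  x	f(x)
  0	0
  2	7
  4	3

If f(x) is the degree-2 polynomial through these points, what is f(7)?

-189/8

L_0(7) = (5)·(3)/[(-2)·(-4)] = 15/8
L_1(7) = (7)·(3)/[(2)·(-2)] = -21/4
L_2(7) = (7)·(5)/[(4)·(2)] = 35/8
Sum: 0 + 7·(-21/4) + 3·(35/8) = -189/8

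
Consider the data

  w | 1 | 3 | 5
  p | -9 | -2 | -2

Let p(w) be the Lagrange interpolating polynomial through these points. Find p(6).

-37/8

L_0(6) = (3)·(1)/[(-2)·(-4)] = 3/8
L_1(6) = (5)·(1)/[(2)·(-2)] = -5/4
L_2(6) = (5)·(3)/[(4)·(2)] = 15/8
Sum: (-9)·(3/8) + (-2)·(-5/4) + (-2)·(15/8) = -37/8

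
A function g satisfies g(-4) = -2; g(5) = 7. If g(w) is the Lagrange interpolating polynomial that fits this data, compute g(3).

5

Evaluate each Lagrange basis at w = 3:
L_0(3) = (-2)/[(-9)] = 2/9
L_1(3) = (7)/[(9)] = 7/9
Sum: (-2)·(2/9) + 7·(7/9) = 5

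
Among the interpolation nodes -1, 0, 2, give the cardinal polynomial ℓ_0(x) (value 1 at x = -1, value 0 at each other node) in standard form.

ℓ_0(x) = (1/3)x^2 - (2/3)x

ℓ_0(x) = x(x - 2) / [(-1)·(-3)]
       = (x^2 - 2x) / (3)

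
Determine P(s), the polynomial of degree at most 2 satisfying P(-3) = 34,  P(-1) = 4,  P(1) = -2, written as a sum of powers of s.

L_0(s) = (s + 1)(s - 1) / [8] = (1/8)s^2 - 1/8
L_1(s) = (s + 3)(s - 1) / [-4] = -(1/4)s^2 - (1/2)s + 3/4
L_2(s) = (s + 3)(s + 1) / [8] = (1/8)s^2 + (1/2)s + 3/8
P(s) = 34·L_0 + 4·L_1 + (-2)·L_2
  34·L_0(s) = (17/4)s^2 - 17/4
  4·L_1(s) = -s^2 - 2s + 3
  (-2)·L_2(s) = -(1/4)s^2 - s - 3/4
Adding term by term: 3s^2 - 3s - 2

P(s) = 3s^2 - 3s - 2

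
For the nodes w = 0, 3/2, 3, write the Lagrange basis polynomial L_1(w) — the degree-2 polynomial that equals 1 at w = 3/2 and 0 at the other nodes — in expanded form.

L_1(w) = -(4/9)w^2 + (4/3)w

L_1(w) = w(w - 3) / [(3/2)·(-3/2)]
       = (w^2 - 3w) / (-9/4)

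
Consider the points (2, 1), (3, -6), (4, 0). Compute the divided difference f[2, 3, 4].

13/2

f[2,3] = (-6 - 1) / (3 - 2) = -7
f[3,4] = (0 - (-6)) / (4 - 3) = 6
f[2,3,4] = (6 - (-7)) / (4 - 2) = 13/2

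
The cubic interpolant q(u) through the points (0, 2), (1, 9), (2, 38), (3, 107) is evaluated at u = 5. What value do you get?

Evaluate each Lagrange basis at u = 5:
L_0(5) = (4)·(3)·(2)/[(-1)·(-2)·(-3)] = -4
L_1(5) = (5)·(3)·(2)/[(1)·(-1)·(-2)] = 15
L_2(5) = (5)·(4)·(2)/[(2)·(1)·(-1)] = -20
L_3(5) = (5)·(4)·(3)/[(3)·(2)·(1)] = 10
Sum: 2·(-4) + 9·(15) + 38·(-20) + 107·(10) = 437

437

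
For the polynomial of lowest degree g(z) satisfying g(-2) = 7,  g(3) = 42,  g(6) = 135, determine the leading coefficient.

3

The leading coefficient equals the top divided difference g[-2,3,6].
g[-2,3] = (42 - 7) / (3 - (-2)) = 7
g[3,6] = (135 - 42) / (6 - 3) = 31
g[-2,3,6] = (31 - 7) / (6 - (-2)) = 3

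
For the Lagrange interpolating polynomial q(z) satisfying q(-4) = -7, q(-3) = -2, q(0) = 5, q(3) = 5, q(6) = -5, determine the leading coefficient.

-11/1890

L_0(z) = (z + 3)z(z - 3)(z - 6) / [280] = (1/280)z^4 - (3/140)z^3 - (9/280)z^2 + (27/140)z
L_1(z) = (z + 4)z(z - 3)(z - 6) / [-162] = -(1/162)z^4 + (5/162)z^3 + (1/9)z^2 - (4/9)z
L_2(z) = (z + 4)(z + 3)(z - 3)(z - 6) / [216] = (1/216)z^4 - (1/108)z^3 - (11/72)z^2 + (1/12)z + 1
L_3(z) = (z + 4)(z + 3)z(z - 6) / [-378] = -(1/378)z^4 - (1/378)z^3 + (5/63)z^2 + (4/21)z
L_4(z) = (z + 4)(z + 3)z(z - 3) / [1620] = (1/1620)z^4 + (1/405)z^3 - (1/180)z^2 - (1/45)z
q(z) = (-7)·L_0 + (-2)·L_1 + 5·L_2 + 5·L_3 + (-5)·L_4
Only the coefficient of z^4 is needed; take it from each L_i and combine:
(-7)·(1/280) + (-2)·(-1/162) + 5·(1/216) + 5·(-1/378) + (-5)·(1/1620) = -11/1890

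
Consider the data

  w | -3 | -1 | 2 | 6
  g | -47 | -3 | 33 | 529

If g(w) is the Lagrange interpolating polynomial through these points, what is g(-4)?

-111

Evaluate each Lagrange basis at w = -4:
L_0(-4) = (-3)·(-6)·(-10)/[(-2)·(-5)·(-9)] = 2
L_1(-4) = (-1)·(-6)·(-10)/[(2)·(-3)·(-7)] = -10/7
L_2(-4) = (-1)·(-3)·(-10)/[(5)·(3)·(-4)] = 1/2
L_3(-4) = (-1)·(-3)·(-6)/[(9)·(7)·(4)] = -1/14
Sum: (-47)·(2) + (-3)·(-10/7) + 33·(1/2) + 529·(-1/14) = -111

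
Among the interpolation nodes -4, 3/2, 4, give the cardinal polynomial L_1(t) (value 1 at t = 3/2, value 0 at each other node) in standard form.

L_1(t) = -(4/55)t^2 + 64/55

L_1(t) = (t + 4)(t - 4) / [(11/2)·(-5/2)]
       = (t^2 - 16) / (-55/4)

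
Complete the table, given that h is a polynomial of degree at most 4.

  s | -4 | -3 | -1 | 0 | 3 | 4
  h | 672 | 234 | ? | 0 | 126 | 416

The 5 known values determine h uniquely (degree ≤ 4).
Evaluate each Lagrange basis at s = -1:
L_0(-1) = (2)·(-1)·(-4)·(-5)/[(-1)·(-4)·(-7)·(-8)] = -5/28
L_1(-1) = (3)·(-1)·(-4)·(-5)/[(1)·(-3)·(-6)·(-7)] = 10/21
L_2(-1) = (3)·(2)·(-4)·(-5)/[(4)·(3)·(-3)·(-4)] = 5/6
L_3(-1) = (3)·(2)·(-1)·(-5)/[(7)·(6)·(3)·(-1)] = -5/21
L_4(-1) = (3)·(2)·(-1)·(-4)/[(8)·(7)·(4)·(1)] = 3/28
Sum: 672·(-5/28) + 234·(10/21) + 0 + 126·(-5/21) + 416·(3/28) = 6

6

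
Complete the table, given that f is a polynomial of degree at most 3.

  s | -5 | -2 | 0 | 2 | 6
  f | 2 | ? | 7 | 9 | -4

38/11

The 4 known values determine f uniquely (degree ≤ 3).
Evaluate each Lagrange basis at s = -2:
L_0(-2) = (-2)·(-4)·(-8)/[(-5)·(-7)·(-11)] = 64/385
L_1(-2) = (3)·(-4)·(-8)/[(5)·(-2)·(-6)] = 8/5
L_2(-2) = (3)·(-2)·(-8)/[(7)·(2)·(-4)] = -6/7
L_3(-2) = (3)·(-2)·(-4)/[(11)·(6)·(4)] = 1/11
Sum: 2·(64/385) + 7·(8/5) + 9·(-6/7) + (-4)·(1/11) = 38/11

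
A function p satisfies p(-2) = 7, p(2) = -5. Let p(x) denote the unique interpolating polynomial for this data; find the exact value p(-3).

L_0(-3) = (-5)/[(-4)] = 5/4
L_1(-3) = (-1)/[(4)] = -1/4
Sum: 7·(5/4) + (-5)·(-1/4) = 10

10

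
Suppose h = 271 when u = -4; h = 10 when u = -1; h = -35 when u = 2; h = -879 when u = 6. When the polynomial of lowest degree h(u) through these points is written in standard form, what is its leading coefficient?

The leading coefficient equals the top divided difference h[-4,-1,2,6].
h[-4,-1] = (10 - 271) / (-1 - (-4)) = -87
h[-1,2] = (-35 - 10) / (2 - (-1)) = -15
h[2,6] = (-879 - (-35)) / (6 - 2) = -211
h[-4,-1,2] = (-15 - (-87)) / (2 - (-4)) = 12
h[-1,2,6] = (-211 - (-15)) / (6 - (-1)) = -28
h[-4,-1,2,6] = (-28 - 12) / (6 - (-4)) = -4

-4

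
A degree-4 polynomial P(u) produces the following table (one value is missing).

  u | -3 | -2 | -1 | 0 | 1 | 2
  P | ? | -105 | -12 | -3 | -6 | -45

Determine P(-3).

The 5 known values determine P uniquely (degree ≤ 4).
L_0(-3) = (-2)·(-3)·(-4)·(-5)/[(-1)·(-2)·(-3)·(-4)] = 5
L_1(-3) = (-1)·(-3)·(-4)·(-5)/[(1)·(-1)·(-2)·(-3)] = -10
L_2(-3) = (-1)·(-2)·(-4)·(-5)/[(2)·(1)·(-1)·(-2)] = 10
L_3(-3) = (-1)·(-2)·(-3)·(-5)/[(3)·(2)·(1)·(-1)] = -5
L_4(-3) = (-1)·(-2)·(-3)·(-4)/[(4)·(3)·(2)·(1)] = 1
Sum: (-105)·(5) + (-12)·(-10) + (-3)·(10) + (-6)·(-5) + (-45)·(1) = -450

-450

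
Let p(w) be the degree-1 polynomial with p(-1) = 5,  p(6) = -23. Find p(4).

-15

L_0(4) = (-2)/[(-7)] = 2/7
L_1(4) = (5)/[(7)] = 5/7
Sum: 5·(2/7) + (-23)·(5/7) = -15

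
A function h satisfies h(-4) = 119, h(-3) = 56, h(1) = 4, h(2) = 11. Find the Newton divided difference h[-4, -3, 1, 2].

-1

h[-4,-3] = (56 - 119) / (-3 - (-4)) = -63
h[-3,1] = (4 - 56) / (1 - (-3)) = -13
h[1,2] = (11 - 4) / (2 - 1) = 7
h[-4,-3,1] = (-13 - (-63)) / (1 - (-4)) = 10
h[-3,1,2] = (7 - (-13)) / (2 - (-3)) = 4
h[-4,-3,1,2] = (4 - 10) / (2 - (-4)) = -1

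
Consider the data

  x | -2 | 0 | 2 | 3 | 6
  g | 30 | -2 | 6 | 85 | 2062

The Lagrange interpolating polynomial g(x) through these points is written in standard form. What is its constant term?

Build the Lagrange basis polynomials:
L_0(x) = x(x - 2)(x - 3)(x - 6) / [320] = (1/320)x^4 - (11/320)x^3 + (9/80)x^2 - (9/80)x
L_1(x) = (x + 2)(x - 2)(x - 3)(x - 6) / [-72] = -(1/72)x^4 + (1/8)x^3 - (7/36)x^2 - (1/2)x + 1
L_2(x) = (x + 2)x(x - 3)(x - 6) / [32] = (1/32)x^4 - (7/32)x^3 + (9/8)x
L_3(x) = (x + 2)x(x - 2)(x - 6) / [-45] = -(1/45)x^4 + (2/15)x^3 + (4/45)x^2 - (8/15)x
L_4(x) = (x + 2)x(x - 2)(x - 3) / [576] = (1/576)x^4 - (1/192)x^3 - (1/144)x^2 + (1/48)x
g(x) = 30·L_0 + (-2)·L_1 + 6·L_2 + 85·L_3 + 2062·L_4
Only the constant term is needed; take it from each L_i and combine:
30·(0) + (-2)·(1) + 6·(0) + 85·(0) + 2062·(0) = -2

-2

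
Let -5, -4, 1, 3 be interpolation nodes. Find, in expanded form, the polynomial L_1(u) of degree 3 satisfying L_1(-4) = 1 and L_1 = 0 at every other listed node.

L_1(u) = (1/35)u^3 + (1/35)u^2 - (17/35)u + 3/7

L_1(u) = (u + 5)(u - 1)(u - 3) / [(1)·(-5)·(-7)]
       = (u^3 + u^2 - 17u + 15) / (35)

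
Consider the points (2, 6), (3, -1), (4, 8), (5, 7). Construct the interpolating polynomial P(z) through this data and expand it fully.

P(z) = -(13/3)z^3 + 47z^2 - (479/3)z + 172

Newton's divided differences:
P[2,3] = (-1 - 6) / (3 - 2) = -7
P[3,4] = (8 - (-1)) / (4 - 3) = 9
P[4,5] = (7 - 8) / (5 - 4) = -1
P[2,3,4] = (9 - (-7)) / (4 - 2) = 8
P[3,4,5] = (-1 - 9) / (5 - 3) = -5
P[2,3,4,5] = (-5 - 8) / (5 - 2) = -13/3
P(z) = 6 + (-7)·(z - 2) + 8·(z - 2)(z - 3) + (-13/3)·(z - 2)(z - 3)(z - 4)
Expanding: P(z) = -(13/3)z^3 + 47z^2 - (479/3)z + 172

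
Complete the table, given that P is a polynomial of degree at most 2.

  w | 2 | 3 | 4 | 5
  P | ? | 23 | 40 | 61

The 3 known values determine P uniquely (degree ≤ 2).
Evaluate each Lagrange basis at w = 2:
L_0(2) = (-2)·(-3)/[(-1)·(-2)] = 3
L_1(2) = (-1)·(-3)/[(1)·(-1)] = -3
L_2(2) = (-1)·(-2)/[(2)·(1)] = 1
Sum: 23·(3) + 40·(-3) + 61·(1) = 10

10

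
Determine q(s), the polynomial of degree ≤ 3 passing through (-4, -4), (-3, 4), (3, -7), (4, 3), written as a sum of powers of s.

Build the Lagrange basis polynomials:
L_0(s) = (s + 3)(s - 3)(s - 4) / [-56] = -(1/56)s^3 + (1/14)s^2 + (9/56)s - 9/14
L_1(s) = (s + 4)(s - 3)(s - 4) / [42] = (1/42)s^3 - (1/14)s^2 - (8/21)s + 8/7
L_2(s) = (s + 4)(s + 3)(s - 4) / [-42] = -(1/42)s^3 - (1/14)s^2 + (8/21)s + 8/7
L_3(s) = (s + 4)(s + 3)(s - 3) / [56] = (1/56)s^3 + (1/14)s^2 - (9/56)s - 9/14
q(s) = (-4)·L_0 + 4·L_1 + (-7)·L_2 + 3·L_3
  (-4)·L_0(s) = (1/14)s^3 - (2/7)s^2 - (9/14)s + 18/7
  4·L_1(s) = (2/21)s^3 - (2/7)s^2 - (32/21)s + 32/7
  (-7)·L_2(s) = (1/6)s^3 + (1/2)s^2 - (8/3)s - 8
  3·L_3(s) = (3/56)s^3 + (3/14)s^2 - (27/56)s - 27/14
Adding term by term: (65/168)s^3 + (1/7)s^2 - (893/168)s - 39/14

q(s) = (65/168)s^3 + (1/7)s^2 - (893/168)s - 39/14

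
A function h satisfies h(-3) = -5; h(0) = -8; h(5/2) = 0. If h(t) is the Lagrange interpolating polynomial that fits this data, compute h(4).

L_0(4) = (4)·(3/2)/[(-3)·(-11/2)] = 4/11
L_1(4) = (7)·(3/2)/[(3)·(-5/2)] = -7/5
L_2(4) = (7)·(4)/[(11/2)·(5/2)] = 112/55
Sum: (-5)·(4/11) + (-8)·(-7/5) + 0 = 516/55

516/55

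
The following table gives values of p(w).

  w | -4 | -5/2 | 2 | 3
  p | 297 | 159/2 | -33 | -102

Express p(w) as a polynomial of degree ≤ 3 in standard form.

p(w) = -4w^3 + 2w^2 - 3w - 3

L_0(w) = (w + 5/2)(w - 2)(w - 3) / [-63] = -(1/63)w^3 + (5/126)w^2 + (13/126)w - 5/21
L_1(w) = (w + 4)(w - 2)(w - 3) / [297/8] = (8/297)w^3 - (8/297)w^2 - (112/297)w + 64/99
L_2(w) = (w + 4)(w + 5/2)(w - 3) / [-27] = -(1/27)w^3 - (7/54)w^2 + (19/54)w + 10/9
L_3(w) = (w + 4)(w + 5/2)(w - 2) / [77/2] = (2/77)w^3 + (9/77)w^2 - (6/77)w - 40/77
p(w) = 297·L_0 + (159/2)·L_1 + (-33)·L_2 + (-102)·L_3
  297·L_0(w) = -(33/7)w^3 + (165/14)w^2 + (429/14)w - 495/7
  (159/2)·L_1(w) = (212/99)w^3 - (212/99)w^2 - (2968/99)w + 1750329*2**(1/58)*3**(39/116)*5**(10/29)*7**(35/116)/156250
  (-33)·L_2(w) = (11/9)w^3 + (77/18)w^2 - (209/18)w - 110/3
  (-102)·L_3(w) = -(204/77)w^3 - (918/77)w^2 + (612/77)w + 4080/77
Adding term by term: -4w^3 + 2w^2 - 3w - 3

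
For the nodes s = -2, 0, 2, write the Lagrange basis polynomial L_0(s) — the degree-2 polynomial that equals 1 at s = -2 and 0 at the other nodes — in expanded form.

L_0(s) = (1/8)s^2 - (1/4)s

L_0(s) = s(s - 2) / [(-2)·(-4)]
       = (s^2 - 2s) / (8)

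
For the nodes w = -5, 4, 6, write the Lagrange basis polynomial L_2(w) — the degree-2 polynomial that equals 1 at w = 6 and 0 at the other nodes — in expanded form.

L_2(w) = (w + 5)(w - 4) / [(11)·(2)]
       = (w^2 + w - 20) / (22)

L_2(w) = (1/22)w^2 + (1/22)w - 10/11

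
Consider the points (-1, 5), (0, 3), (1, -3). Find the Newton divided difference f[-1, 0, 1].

-2

f[-1,0] = (3 - 5) / (0 - (-1)) = -2
f[0,1] = (-3 - 3) / (1 - 0) = -6
f[-1,0,1] = (-6 - (-2)) / (1 - (-1)) = -2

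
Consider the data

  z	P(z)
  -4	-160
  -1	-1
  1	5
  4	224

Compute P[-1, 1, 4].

14

P[-1,1] = (5 - (-1)) / (1 - (-1)) = 3
P[1,4] = (224 - 5) / (4 - 1) = 73
P[-1,1,4] = (73 - 3) / (4 - (-1)) = 14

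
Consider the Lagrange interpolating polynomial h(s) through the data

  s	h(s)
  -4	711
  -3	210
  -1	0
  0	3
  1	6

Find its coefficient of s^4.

3

The leading coefficient equals the top divided difference h[-4,-3,-1,0,1].
h[-4,-3] = (210 - 711) / (-3 - (-4)) = -501
h[-3,-1] = (0 - 210) / (-1 - (-3)) = -105
h[-1,0] = (3 - 0) / (0 - (-1)) = 3
h[0,1] = (6 - 3) / (1 - 0) = 3
h[-4,-3,-1] = (-105 - (-501)) / (-1 - (-4)) = 132
h[-3,-1,0] = (3 - (-105)) / (0 - (-3)) = 36
h[-1,0,1] = (3 - 3) / (1 - (-1)) = 0
h[-4,-3,-1,0] = (36 - 132) / (0 - (-4)) = -24
h[-3,-1,0,1] = (0 - 36) / (1 - (-3)) = -9
h[-4,-3,-1,0,1] = (-9 - (-24)) / (1 - (-4)) = 3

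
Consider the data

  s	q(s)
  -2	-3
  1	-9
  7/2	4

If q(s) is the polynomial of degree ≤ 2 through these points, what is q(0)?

-529/55

L_0(0) = (-1)·(-7/2)/[(-3)·(-11/2)] = 7/33
L_1(0) = (2)·(-7/2)/[(3)·(-5/2)] = 14/15
L_2(0) = (2)·(-1)/[(11/2)·(5/2)] = -8/55
Sum: (-3)·(7/33) + (-9)·(14/15) + 4·(-8/55) = -529/55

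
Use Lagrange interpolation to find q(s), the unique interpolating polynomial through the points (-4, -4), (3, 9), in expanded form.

Build the Lagrange basis polynomials:
L_0(s) = (s - 3) / [-7] = -(1/7)s + 3/7
L_1(s) = (s + 4) / [7] = (1/7)s + 4/7
q(s) = (-4)·L_0 + 9·L_1
  (-4)·L_0(s) = (4/7)s - 12/7
  9·L_1(s) = (9/7)s + 36/7
Adding term by term: (13/7)s + 24/7

q(s) = (13/7)s + 24/7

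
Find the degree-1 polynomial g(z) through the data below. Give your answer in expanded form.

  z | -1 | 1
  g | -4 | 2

L_0(z) = (z - 1) / [-2] = -(1/2)z + 1/2
L_1(z) = (z + 1) / [2] = (1/2)z + 1/2
g(z) = (-4)·L_0 + 2·L_1
  (-4)·L_0(z) = 2z - 2
  2·L_1(z) = z + 1
Adding term by term: 3z - 1

g(z) = 3z - 1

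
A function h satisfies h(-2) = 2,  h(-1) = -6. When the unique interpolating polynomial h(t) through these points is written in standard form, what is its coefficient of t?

-8

L_0(t) = (t + 1) / [-1] = -t - 1
L_1(t) = (t + 2) / [1] = t + 2
h(t) = 2·L_0 + (-6)·L_1
Only the coefficient of t is needed; take it from each L_i and combine:
2·(-1) + (-6)·(1) = -8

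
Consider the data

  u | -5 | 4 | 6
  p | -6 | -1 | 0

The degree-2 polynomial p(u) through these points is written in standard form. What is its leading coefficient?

The leading coefficient equals the top divided difference p[-5,4,6].
p[-5,4] = (-1 - (-6)) / (4 - (-5)) = 5/9
p[4,6] = (0 - (-1)) / (6 - 4) = 1/2
p[-5,4,6] = (1/2 - 5/9) / (6 - (-5)) = -1/198

-1/198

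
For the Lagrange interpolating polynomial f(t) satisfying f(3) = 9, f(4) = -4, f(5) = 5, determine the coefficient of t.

Build the Lagrange basis polynomials:
L_0(t) = (t - 4)(t - 5) / [2] = (1/2)t^2 - (9/2)t + 10
L_1(t) = (t - 3)(t - 5) / [-1] = -t^2 + 8t - 15
L_2(t) = (t - 3)(t - 4) / [2] = (1/2)t^2 - (7/2)t + 6
f(t) = 9·L_0 + (-4)·L_1 + 5·L_2
Only the coefficient of t is needed; take it from each L_i and combine:
9·(-9/2) + (-4)·(8) + 5·(-7/2) = -90

-90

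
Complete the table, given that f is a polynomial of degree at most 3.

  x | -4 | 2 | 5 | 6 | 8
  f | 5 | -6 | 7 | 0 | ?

-131/3

The 4 known values determine f uniquely (degree ≤ 3).
L_0(8) = (6)·(3)·(2)/[(-6)·(-9)·(-10)] = -1/15
L_1(8) = (12)·(3)·(2)/[(6)·(-3)·(-4)] = 1
L_2(8) = (12)·(6)·(2)/[(9)·(3)·(-1)] = -16/3
L_3(8) = (12)·(6)·(3)/[(10)·(4)·(1)] = 27/5
Sum: 5·(-1/15) + (-6)·(1) + 7·(-16/3) + 0 = -131/3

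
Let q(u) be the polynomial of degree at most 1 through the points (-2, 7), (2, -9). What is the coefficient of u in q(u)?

Build the Lagrange basis polynomials:
L_0(u) = (u - 2) / [-4] = -(1/4)u + 1/2
L_1(u) = (u + 2) / [4] = (1/4)u + 1/2
q(u) = 7·L_0 + (-9)·L_1
Only the coefficient of u is needed; take it from each L_i and combine:
7·(-1/4) + (-9)·(1/4) = -4

-4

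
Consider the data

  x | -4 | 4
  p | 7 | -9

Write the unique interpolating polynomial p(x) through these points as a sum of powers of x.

Build the Lagrange basis polynomials:
L_0(x) = (x - 4) / [-8] = -(1/8)x + 1/2
L_1(x) = (x + 4) / [8] = (1/8)x + 1/2
p(x) = 7·L_0 + (-9)·L_1
  7·L_0(x) = -(7/8)x + 7/2
  (-9)·L_1(x) = -(9/8)x - 9/2
Adding term by term: -2x - 1

p(x) = -2x - 1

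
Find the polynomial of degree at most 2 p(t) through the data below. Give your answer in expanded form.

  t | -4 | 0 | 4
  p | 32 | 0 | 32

p(t) = 2t^2

Build the Lagrange basis polynomials:
L_0(t) = t(t - 4) / [32] = (1/32)t^2 - (1/8)t
L_1(t) = (t + 4)(t - 4) / [-16] = -(1/16)t^2 + 1
L_2(t) = (t + 4)t / [32] = (1/32)t^2 + (1/8)t
p(t) = 32·L_0 + 0·L_1 + 32·L_2
  32·L_0(t) = t^2 - 4t
  0·L_1(t) = 0
  32·L_2(t) = t^2 + 4t
Adding term by term: 2t^2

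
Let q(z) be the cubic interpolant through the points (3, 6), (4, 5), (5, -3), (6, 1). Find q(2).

-19

Using Newton's divided-difference form:
q[3,4] = (5 - 6) / (4 - 3) = -1
q[4,5] = (-3 - 5) / (5 - 4) = -8
q[5,6] = (1 - (-3)) / (6 - 5) = 4
q[3,4,5] = (-8 - (-1)) / (5 - 3) = -7/2
q[4,5,6] = (4 - (-8)) / (6 - 4) = 6
q[3,4,5,6] = (6 - (-7/2)) / (6 - 3) = 19/6
q(2) = 6 + (-1)·(-1) + (-7/2)·(-1)·(-2) + (19/6)·(-1)·(-2)·(-3) = -19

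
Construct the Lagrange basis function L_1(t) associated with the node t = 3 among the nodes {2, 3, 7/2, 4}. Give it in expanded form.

L_1(t) = 2t^3 - 19t^2 + 58t - 56

L_1(t) = (t - 2)(t - 7/2)(t - 4) / [(1)·(-1/2)·(-1)]
       = (t^3 - (19/2)t^2 + 29t - 28) / (1/2)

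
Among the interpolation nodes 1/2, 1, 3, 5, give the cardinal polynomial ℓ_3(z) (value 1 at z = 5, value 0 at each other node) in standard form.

ℓ_3(z) = (z - 1/2)(z - 1)(z - 3) / [(9/2)·(4)·(2)]
       = (z^3 - (9/2)z^2 + 5z - 3/2) / (36)

ℓ_3(z) = (1/36)z^3 - (1/8)z^2 + (5/36)z - 1/24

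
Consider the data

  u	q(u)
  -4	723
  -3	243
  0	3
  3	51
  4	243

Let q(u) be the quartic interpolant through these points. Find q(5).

723

Evaluate each Lagrange basis at u = 5:
L_0(5) = (8)·(5)·(2)·(1)/[(-1)·(-4)·(-7)·(-8)] = 5/14
L_1(5) = (9)·(5)·(2)·(1)/[(1)·(-3)·(-6)·(-7)] = -5/7
L_2(5) = (9)·(8)·(2)·(1)/[(4)·(3)·(-3)·(-4)] = 1
L_3(5) = (9)·(8)·(5)·(1)/[(7)·(6)·(3)·(-1)] = -20/7
L_4(5) = (9)·(8)·(5)·(2)/[(8)·(7)·(4)·(1)] = 45/14
Sum: 723·(5/14) + 243·(-5/7) + 3·(1) + 51·(-20/7) + 243·(45/14) = 723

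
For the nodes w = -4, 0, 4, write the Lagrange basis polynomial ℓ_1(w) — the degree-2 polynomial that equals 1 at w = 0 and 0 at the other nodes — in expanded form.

ℓ_1(w) = (w + 4)(w - 4) / [(4)·(-4)]
       = (w^2 - 16) / (-16)

ℓ_1(w) = -(1/16)w^2 + 1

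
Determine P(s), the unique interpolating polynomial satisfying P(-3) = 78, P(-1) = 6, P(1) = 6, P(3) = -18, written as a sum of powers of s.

Build the Lagrange basis polynomials:
L_0(s) = (s + 1)(s - 1)(s - 3) / [-48] = -(1/48)s^3 + (1/16)s^2 + (1/48)s - 1/16
L_1(s) = (s + 3)(s - 1)(s - 3) / [16] = (1/16)s^3 - (1/16)s^2 - (9/16)s + 9/16
L_2(s) = (s + 3)(s + 1)(s - 3) / [-16] = -(1/16)s^3 - (1/16)s^2 + (9/16)s + 9/16
L_3(s) = (s + 3)(s + 1)(s - 1) / [48] = (1/48)s^3 + (1/16)s^2 - (1/48)s - 1/16
P(s) = 78·L_0 + 6·L_1 + 6·L_2 + (-18)·L_3
  78·L_0(s) = -(13/8)s^3 + (39/8)s^2 + (13/8)s - 39/8
  6·L_1(s) = (3/8)s^3 - (3/8)s^2 - (27/8)s + 27/8
  6·L_2(s) = -(3/8)s^3 - (3/8)s^2 + (27/8)s + 27/8
  (-18)·L_3(s) = -(3/8)s^3 - (9/8)s^2 + (3/8)s + 9/8
Adding term by term: -2s^3 + 3s^2 + 2s + 3

P(s) = -2s^3 + 3s^2 + 2s + 3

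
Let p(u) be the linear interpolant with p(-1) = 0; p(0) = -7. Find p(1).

-14

L_0(1) = (1)/[(-1)] = -1
L_1(1) = (2)/[(1)] = 2
Sum: 0 + (-7)·(2) = -14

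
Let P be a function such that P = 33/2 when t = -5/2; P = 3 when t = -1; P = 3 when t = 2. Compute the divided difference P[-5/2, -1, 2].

P[-5/2,-1] = (3 - 33/2) / (-1 - (-5/2)) = -9
P[-1,2] = (3 - 3) / (2 - (-1)) = 0
P[-5/2,-1,2] = (0 - (-9)) / (2 - (-5/2)) = 2

2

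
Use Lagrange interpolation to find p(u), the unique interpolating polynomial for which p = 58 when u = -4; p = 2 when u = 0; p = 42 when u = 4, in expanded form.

p(u) = 3u^2 - 2u + 2

Build the Lagrange basis polynomials:
L_0(u) = u(u - 4) / [32] = (1/32)u^2 - (1/8)u
L_1(u) = (u + 4)(u - 4) / [-16] = -(1/16)u^2 + 1
L_2(u) = (u + 4)u / [32] = (1/32)u^2 + (1/8)u
p(u) = 58·L_0 + 2·L_1 + 42·L_2
  58·L_0(u) = (29/16)u^2 - (29/4)u
  2·L_1(u) = -(1/8)u^2 + 2
  42·L_2(u) = (21/16)u^2 + (21/4)u
Adding term by term: 3u^2 - 2u + 2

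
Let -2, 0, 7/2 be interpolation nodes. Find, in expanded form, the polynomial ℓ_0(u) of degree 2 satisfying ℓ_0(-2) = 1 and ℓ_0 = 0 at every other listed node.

ℓ_0(u) = u(u - 7/2) / [(-2)·(-11/2)]
       = (u^2 - (7/2)u) / (11)

ℓ_0(u) = (1/11)u^2 - (7/22)u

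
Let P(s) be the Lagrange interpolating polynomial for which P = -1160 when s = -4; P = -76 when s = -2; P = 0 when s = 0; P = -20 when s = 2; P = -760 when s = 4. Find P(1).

5

L_0(1) = (3)·(1)·(-1)·(-3)/[(-2)·(-4)·(-6)·(-8)] = 3/128
L_1(1) = (5)·(1)·(-1)·(-3)/[(2)·(-2)·(-4)·(-6)] = -5/32
L_2(1) = (5)·(3)·(-1)·(-3)/[(4)·(2)·(-2)·(-4)] = 45/64
L_3(1) = (5)·(3)·(1)·(-3)/[(6)·(4)·(2)·(-2)] = 15/32
L_4(1) = (5)·(3)·(1)·(-1)/[(8)·(6)·(4)·(2)] = -5/128
Sum: (-1160)·(3/128) + (-76)·(-5/32) + 0 + (-20)·(15/32) + (-760)·(-5/128) = 5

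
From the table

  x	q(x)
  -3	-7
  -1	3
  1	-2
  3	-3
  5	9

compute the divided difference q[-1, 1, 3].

1/2

q[-1,1] = (-2 - 3) / (1 - (-1)) = -5/2
q[1,3] = (-3 - (-2)) / (3 - 1) = -1/2
q[-1,1,3] = (-1/2 - (-5/2)) / (3 - (-1)) = 1/2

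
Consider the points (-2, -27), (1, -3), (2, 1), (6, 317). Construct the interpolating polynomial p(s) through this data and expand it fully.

p(s) = 2s^3 - 3s^2 - s - 1

Newton's divided differences:
p[-2,1] = (-3 - (-27)) / (1 - (-2)) = 8
p[1,2] = (1 - (-3)) / (2 - 1) = 4
p[2,6] = (317 - 1) / (6 - 2) = 79
p[-2,1,2] = (4 - 8) / (2 - (-2)) = -1
p[1,2,6] = (79 - 4) / (6 - 1) = 15
p[-2,1,2,6] = (15 - (-1)) / (6 - (-2)) = 2
p(s) = -27 + 8·(s + 2) + (-1)·(s + 2)(s - 1) + 2·(s + 2)(s - 1)(s - 2)
Expanding: p(s) = 2s^3 - 3s^2 - s - 1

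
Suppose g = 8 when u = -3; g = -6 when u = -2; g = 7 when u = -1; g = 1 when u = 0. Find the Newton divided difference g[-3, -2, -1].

g[-3,-2] = (-6 - 8) / (-2 - (-3)) = -14
g[-2,-1] = (7 - (-6)) / (-1 - (-2)) = 13
g[-3,-2,-1] = (13 - (-14)) / (-1 - (-3)) = 27/2

27/2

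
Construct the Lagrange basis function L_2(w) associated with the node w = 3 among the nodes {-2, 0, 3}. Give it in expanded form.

L_2(w) = (1/15)w^2 + (2/15)w

L_2(w) = (w + 2)w / [(5)·(3)]
       = (w^2 + 2w) / (15)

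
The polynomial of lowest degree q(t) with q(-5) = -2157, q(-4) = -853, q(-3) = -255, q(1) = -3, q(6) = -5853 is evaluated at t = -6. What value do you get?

Evaluate each Lagrange basis at t = -6:
L_0(-6) = (-2)·(-3)·(-7)·(-12)/[(-1)·(-2)·(-6)·(-11)] = 42/11
L_1(-6) = (-1)·(-3)·(-7)·(-12)/[(1)·(-1)·(-5)·(-10)] = -126/25
L_2(-6) = (-1)·(-2)·(-7)·(-12)/[(2)·(1)·(-4)·(-9)] = 7/3
L_3(-6) = (-1)·(-2)·(-3)·(-12)/[(6)·(5)·(4)·(-5)] = -3/25
L_4(-6) = (-1)·(-2)·(-3)·(-7)/[(11)·(10)·(9)·(5)] = 7/825
Sum: (-2157)·(42/11) + (-853)·(-126/25) + (-255)·(7/3) + (-3)·(-3/25) + (-5853)·(7/825) = -4581

-4581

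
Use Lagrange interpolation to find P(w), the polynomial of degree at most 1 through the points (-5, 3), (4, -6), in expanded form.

P(w) = -w - 2

L_0(w) = (w - 4) / [-9] = -(1/9)w + 4/9
L_1(w) = (w + 5) / [9] = (1/9)w + 5/9
P(w) = 3·L_0 + (-6)·L_1
  3·L_0(w) = -(1/3)w + 4/3
  (-6)·L_1(w) = -(2/3)w - 10/3
Adding term by term: -w - 2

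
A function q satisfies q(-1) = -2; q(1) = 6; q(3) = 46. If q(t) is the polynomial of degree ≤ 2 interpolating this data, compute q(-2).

Evaluate each Lagrange basis at t = -2:
L_0(-2) = (-3)·(-5)/[(-2)·(-4)] = 15/8
L_1(-2) = (-1)·(-5)/[(2)·(-2)] = -5/4
L_2(-2) = (-1)·(-3)/[(4)·(2)] = 3/8
Sum: (-2)·(15/8) + 6·(-5/4) + 46·(3/8) = 6

6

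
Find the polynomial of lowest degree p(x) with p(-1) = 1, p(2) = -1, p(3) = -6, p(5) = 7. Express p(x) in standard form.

Build the Lagrange basis polynomials:
L_0(x) = (x - 2)(x - 3)(x - 5) / [-72] = -(1/72)x^3 + (5/36)x^2 - (31/72)x + 5/12
L_1(x) = (x + 1)(x - 3)(x - 5) / [9] = (1/9)x^3 - (7/9)x^2 + (7/9)x + 5/3
L_2(x) = (x + 1)(x - 2)(x - 5) / [-8] = -(1/8)x^3 + (3/4)x^2 - (3/8)x - 5/4
L_3(x) = (x + 1)(x - 2)(x - 3) / [36] = (1/36)x^3 - (1/9)x^2 + (1/36)x + 1/6
p(x) = 1·L_0 + (-1)·L_1 + (-6)·L_2 + 7·L_3
  1·L_0(x) = -(1/72)x^3 + (5/36)x^2 - (31/72)x + 5/12
  (-1)·L_1(x) = -(1/9)x^3 + (7/9)x^2 - (7/9)x - 5/3
  (-6)·L_2(x) = (3/4)x^3 - (9/2)x^2 + (9/4)x + 15/2
  7·L_3(x) = (7/36)x^3 - (7/9)x^2 + (7/36)x + 7/6
Adding term by term: (59/72)x^3 - (157/36)x^2 + (89/72)x + 89/12

p(x) = (59/72)x^3 - (157/36)x^2 + (89/72)x + 89/12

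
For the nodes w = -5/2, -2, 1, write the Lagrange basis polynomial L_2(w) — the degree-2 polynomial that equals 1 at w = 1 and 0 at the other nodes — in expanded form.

L_2(w) = (2/21)w^2 + (3/7)w + 10/21

L_2(w) = (w + 5/2)(w + 2) / [(7/2)·(3)]
       = (w^2 + (9/2)w + 5) / (21/2)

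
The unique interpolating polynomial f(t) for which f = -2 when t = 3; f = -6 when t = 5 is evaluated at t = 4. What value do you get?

L_0(4) = (-1)/[(-2)] = 1/2
L_1(4) = (1)/[(2)] = 1/2
Sum: (-2)·(1/2) + (-6)·(1/2) = -4

-4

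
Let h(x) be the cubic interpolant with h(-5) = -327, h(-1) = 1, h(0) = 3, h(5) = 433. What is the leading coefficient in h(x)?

3

Build the Lagrange basis polynomials:
L_0(x) = (x + 1)x(x - 5) / [-200] = -(1/200)x^3 + (1/50)x^2 + (1/40)x
L_1(x) = (x + 5)x(x - 5) / [24] = (1/24)x^3 - (25/24)x
L_2(x) = (x + 5)(x + 1)(x - 5) / [-25] = -(1/25)x^3 - (1/25)x^2 + x + 1
L_3(x) = (x + 5)(x + 1)x / [300] = (1/300)x^3 + (1/50)x^2 + (1/60)x
h(x) = (-327)·L_0 + 1·L_1 + 3·L_2 + 433·L_3
Only the coefficient of x^3 is needed; take it from each L_i and combine:
(-327)·(-1/200) + 1·(1/24) + 3·(-1/25) + 433·(1/300) = 3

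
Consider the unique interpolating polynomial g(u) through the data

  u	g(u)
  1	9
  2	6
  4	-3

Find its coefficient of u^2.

-1/2

The leading coefficient equals the top divided difference g[1,2,4].
g[1,2] = (6 - 9) / (2 - 1) = -3
g[2,4] = (-3 - 6) / (4 - 2) = -9/2
g[1,2,4] = (-9/2 - (-3)) / (4 - 1) = -1/2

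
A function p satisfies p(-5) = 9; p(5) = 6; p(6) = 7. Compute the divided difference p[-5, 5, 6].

13/110

p[-5,5] = (6 - 9) / (5 - (-5)) = -3/10
p[5,6] = (7 - 6) / (6 - 5) = 1
p[-5,5,6] = (1 - (-3/10)) / (6 - (-5)) = 13/110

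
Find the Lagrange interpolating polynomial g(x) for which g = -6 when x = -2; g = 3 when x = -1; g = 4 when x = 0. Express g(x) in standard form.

g(x) = -4x^2 - 3x + 4

Build the Lagrange basis polynomials:
L_0(x) = (x + 1)x / [2] = (1/2)x^2 + (1/2)x
L_1(x) = (x + 2)x / [-1] = -x^2 - 2x
L_2(x) = (x + 2)(x + 1) / [2] = (1/2)x^2 + (3/2)x + 1
g(x) = (-6)·L_0 + 3·L_1 + 4·L_2
  (-6)·L_0(x) = -3x^2 - 3x
  3·L_1(x) = -3x^2 - 6x
  4·L_2(x) = 2x^2 + 6x + 4
Adding term by term: -4x^2 - 3x + 4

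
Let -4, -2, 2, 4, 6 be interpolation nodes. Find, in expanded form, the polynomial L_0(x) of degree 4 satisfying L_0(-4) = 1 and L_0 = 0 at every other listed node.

L_0(x) = (x + 2)(x - 2)(x - 4)(x - 6) / [(-2)·(-6)·(-8)·(-10)]
       = (x^4 - 10x^3 + 20x^2 + 40x - 96) / (960)

L_0(x) = (1/960)x^4 - (1/96)x^3 + (1/48)x^2 + (1/24)x - 1/10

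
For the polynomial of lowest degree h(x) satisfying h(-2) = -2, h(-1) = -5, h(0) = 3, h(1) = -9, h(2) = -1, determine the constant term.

Build the Lagrange basis polynomials:
L_0(x) = (x + 1)x(x - 1)(x - 2) / [24] = (1/24)x^4 - (1/12)x^3 - (1/24)x^2 + (1/12)x
L_1(x) = (x + 2)x(x - 1)(x - 2) / [-6] = -(1/6)x^4 + (1/6)x^3 + (2/3)x^2 - (2/3)x
L_2(x) = (x + 2)(x + 1)(x - 1)(x - 2) / [4] = (1/4)x^4 - (5/4)x^2 + 1
L_3(x) = (x + 2)(x + 1)x(x - 2) / [-6] = -(1/6)x^4 - (1/6)x^3 + (2/3)x^2 + (2/3)x
L_4(x) = (x + 2)(x + 1)x(x - 1) / [24] = (1/24)x^4 + (1/12)x^3 - (1/24)x^2 - (1/12)x
h(x) = (-2)·L_0 + (-5)·L_1 + 3·L_2 + (-9)·L_3 + (-1)·L_4
Only the constant term is needed; take it from each L_i and combine:
(-2)·(0) + (-5)·(0) + 3·(1) + (-9)·(0) + (-1)·(0) = 3

3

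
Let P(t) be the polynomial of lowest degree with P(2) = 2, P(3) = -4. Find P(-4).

L_0(-4) = (-7)/[(-1)] = 7
L_1(-4) = (-6)/[(1)] = -6
Sum: 2·(7) + (-4)·(-6) = 38

38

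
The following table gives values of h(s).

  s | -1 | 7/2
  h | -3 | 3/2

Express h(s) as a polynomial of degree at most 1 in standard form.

Build the Lagrange basis polynomials:
L_0(s) = (s - 7/2) / [-9/2] = -(2/9)s + 7/9
L_1(s) = (s + 1) / [9/2] = (2/9)s + 2/9
h(s) = (-3)·L_0 + (3/2)·L_1
  (-3)·L_0(s) = (2/3)s - 7/3
  (3/2)·L_1(s) = (1/3)s + 1/3
Adding term by term: s - 2

h(s) = s - 2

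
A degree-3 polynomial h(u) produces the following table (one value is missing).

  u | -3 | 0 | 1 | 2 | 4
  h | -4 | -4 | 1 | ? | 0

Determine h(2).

101/21

The 4 known values determine h uniquely (degree ≤ 3).
Evaluate each Lagrange basis at u = 2:
L_0(2) = (2)·(1)·(-2)/[(-3)·(-4)·(-7)] = 1/21
L_1(2) = (5)·(1)·(-2)/[(3)·(-1)·(-4)] = -5/6
L_2(2) = (5)·(2)·(-2)/[(4)·(1)·(-3)] = 5/3
L_3(2) = (5)·(2)·(1)/[(7)·(4)·(3)] = 5/42
Sum: (-4)·(1/21) + (-4)·(-5/6) + 1·(5/3) + 0 = 101/21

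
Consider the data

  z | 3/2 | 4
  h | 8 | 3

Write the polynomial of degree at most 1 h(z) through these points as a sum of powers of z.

L_0(z) = (z - 4) / [-5/2] = -(2/5)z + 8/5
L_1(z) = (z - 3/2) / [5/2] = (2/5)z - 3/5
h(z) = 8·L_0 + 3·L_1
  8·L_0(z) = -(16/5)z + 64/5
  3·L_1(z) = (6/5)z - 9/5
Adding term by term: -2z + 11

h(z) = -2z + 11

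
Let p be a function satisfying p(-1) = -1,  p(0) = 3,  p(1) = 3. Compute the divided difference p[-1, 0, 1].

p[-1,0] = (3 - (-1)) / (0 - (-1)) = 4
p[0,1] = (3 - 3) / (1 - 0) = 0
p[-1,0,1] = (0 - 4) / (1 - (-1)) = -2

-2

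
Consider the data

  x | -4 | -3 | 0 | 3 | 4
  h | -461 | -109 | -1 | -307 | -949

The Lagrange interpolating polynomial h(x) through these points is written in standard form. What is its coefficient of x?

L_0(x) = (x + 3)x(x - 3)(x - 4) / [224] = (1/224)x^4 - (1/56)x^3 - (9/224)x^2 + (9/56)x
L_1(x) = (x + 4)x(x - 3)(x - 4) / [-126] = -(1/126)x^4 + (1/42)x^3 + (8/63)x^2 - (8/21)x
L_2(x) = (x + 4)(x + 3)(x - 3)(x - 4) / [144] = (1/144)x^4 - (25/144)x^2 + 1
L_3(x) = (x + 4)(x + 3)x(x - 4) / [-126] = -(1/126)x^4 - (1/42)x^3 + (8/63)x^2 + (8/21)x
L_4(x) = (x + 4)(x + 3)x(x - 3) / [224] = (1/224)x^4 + (1/56)x^3 - (9/224)x^2 - (9/56)x
h(x) = (-461)·L_0 + (-109)·L_1 + (-1)·L_2 + (-307)·L_3 + (-949)·L_4
Only the coefficient of x is needed; take it from each L_i and combine:
(-461)·(9/56) + (-109)·(-8/21) + (-1)·(0) + (-307)·(8/21) + (-949)·(-9/56) = 3

3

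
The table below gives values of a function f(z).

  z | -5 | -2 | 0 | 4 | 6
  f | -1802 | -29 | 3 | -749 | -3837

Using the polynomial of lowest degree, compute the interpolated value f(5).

Evaluate each Lagrange basis at z = 5:
L_0(5) = (7)·(5)·(1)·(-1)/[(-3)·(-5)·(-9)·(-11)] = -7/297
L_1(5) = (10)·(5)·(1)·(-1)/[(3)·(-2)·(-6)·(-8)] = 25/144
L_2(5) = (10)·(7)·(1)·(-1)/[(5)·(2)·(-4)·(-6)] = -7/24
L_3(5) = (10)·(7)·(5)·(-1)/[(9)·(6)·(4)·(-2)] = 175/216
L_4(5) = (10)·(7)·(5)·(1)/[(11)·(8)·(6)·(2)] = 175/528
Sum: (-1802)·(-7/297) + (-29)·(25/144) + 3·(-7/24) + (-749)·(175/216) + (-3837)·(175/528) = -1842

-1842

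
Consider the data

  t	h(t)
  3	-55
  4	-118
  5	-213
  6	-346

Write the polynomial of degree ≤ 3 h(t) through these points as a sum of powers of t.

L_0(t) = (t - 4)(t - 5)(t - 6) / [-6] = -(1/6)t^3 + (5/2)t^2 - (37/3)t + 20
L_1(t) = (t - 3)(t - 5)(t - 6) / [2] = (1/2)t^3 - 7t^2 + (63/2)t - 45
L_2(t) = (t - 3)(t - 4)(t - 6) / [-2] = -(1/2)t^3 + (13/2)t^2 - 27t + 36
L_3(t) = (t - 3)(t - 4)(t - 5) / [6] = (1/6)t^3 - 2t^2 + (47/6)t - 10
h(t) = (-55)·L_0 + (-118)·L_1 + (-213)·L_2 + (-346)·L_3
  (-55)·L_0(t) = (55/6)t^3 - (275/2)t^2 + (2035/3)t - 1100
  (-118)·L_1(t) = -59t^3 + 826t^2 - 3717t + 5310
  (-213)·L_2(t) = (213/2)t^3 - (2769/2)t^2 + 5751t - 7668
  (-346)·L_3(t) = -(173/3)t^3 + 692t^2 - (8131/3)t + 3460
Adding term by term: -t^3 - 4t^2 + 2t + 2

h(t) = -t^3 - 4t^2 + 2t + 2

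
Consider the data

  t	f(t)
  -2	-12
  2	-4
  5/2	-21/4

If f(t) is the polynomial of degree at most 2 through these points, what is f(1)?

-3

Using Newton's divided-difference form:
f[-2,2] = (-4 - (-12)) / (2 - (-2)) = 2
f[2,5/2] = (-21/4 - (-4)) / (5/2 - 2) = -5/2
f[-2,2,5/2] = (-5/2 - 2) / (5/2 - (-2)) = -1
f(1) = -12 + 2·(3) + (-1)·(3)·(-1) = -3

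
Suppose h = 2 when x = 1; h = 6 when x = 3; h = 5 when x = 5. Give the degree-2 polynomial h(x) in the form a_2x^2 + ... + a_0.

h(x) = -(5/8)x^2 + (9/2)x - 15/8

L_0(x) = (x - 3)(x - 5) / [8] = (1/8)x^2 - x + 15/8
L_1(x) = (x - 1)(x - 5) / [-4] = -(1/4)x^2 + (3/2)x - 5/4
L_2(x) = (x - 1)(x - 3) / [8] = (1/8)x^2 - (1/2)x + 3/8
h(x) = 2·L_0 + 6·L_1 + 5·L_2
  2·L_0(x) = (1/4)x^2 - 2x + 15/4
  6·L_1(x) = -(3/2)x^2 + 9x - 15/2
  5·L_2(x) = (5/8)x^2 - (5/2)x + 15/8
Adding term by term: -(5/8)x^2 + (9/2)x - 15/8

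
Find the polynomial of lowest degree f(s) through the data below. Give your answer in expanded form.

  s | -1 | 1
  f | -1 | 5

f(s) = 3s + 2

Build the Lagrange basis polynomials:
L_0(s) = (s - 1) / [-2] = -(1/2)s + 1/2
L_1(s) = (s + 1) / [2] = (1/2)s + 1/2
f(s) = (-1)·L_0 + 5·L_1
  (-1)·L_0(s) = (1/2)s - 1/2
  5·L_1(s) = (5/2)s + 5/2
Adding term by term: 3s + 2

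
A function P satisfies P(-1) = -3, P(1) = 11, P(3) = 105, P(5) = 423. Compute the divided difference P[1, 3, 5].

P[1,3] = (105 - 11) / (3 - 1) = 47
P[3,5] = (423 - 105) / (5 - 3) = 159
P[1,3,5] = (159 - 47) / (5 - 1) = 28

28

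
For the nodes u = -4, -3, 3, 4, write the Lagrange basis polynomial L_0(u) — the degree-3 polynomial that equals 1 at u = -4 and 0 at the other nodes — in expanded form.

L_0(u) = -(1/56)u^3 + (1/14)u^2 + (9/56)u - 9/14

L_0(u) = (u + 3)(u - 3)(u - 4) / [(-1)·(-7)·(-8)]
       = (u^3 - 4u^2 - 9u + 36) / (-56)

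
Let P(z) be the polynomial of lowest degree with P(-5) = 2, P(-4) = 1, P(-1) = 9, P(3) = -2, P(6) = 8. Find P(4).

Evaluate each Lagrange basis at z = 4:
L_0(4) = (8)·(5)·(1)·(-2)/[(-1)·(-4)·(-8)·(-11)] = -5/22
L_1(4) = (9)·(5)·(1)·(-2)/[(1)·(-3)·(-7)·(-10)] = 3/7
L_2(4) = (9)·(8)·(1)·(-2)/[(4)·(3)·(-4)·(-7)] = -3/7
L_3(4) = (9)·(8)·(5)·(-2)/[(8)·(7)·(4)·(-3)] = 15/14
L_4(4) = (9)·(8)·(5)·(1)/[(11)·(10)·(7)·(3)] = 12/77
Sum: 2·(-5/22) + 1·(3/7) + 9·(-3/7) + (-2)·(15/14) + 8·(12/77) = -368/77

-368/77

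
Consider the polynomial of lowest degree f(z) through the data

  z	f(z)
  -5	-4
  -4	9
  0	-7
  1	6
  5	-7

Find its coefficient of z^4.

-337/1800

Build the Lagrange basis polynomials:
L_0(z) = (z + 4)z(z - 1)(z - 5) / [300] = (1/300)z^4 - (1/150)z^3 - (19/300)z^2 + (1/15)z
L_1(z) = (z + 5)z(z - 1)(z - 5) / [-180] = -(1/180)z^4 + (1/180)z^3 + (5/36)z^2 - (5/36)z
L_2(z) = (z + 5)(z + 4)(z - 1)(z - 5) / [100] = (1/100)z^4 + (3/100)z^3 - (29/100)z^2 - (3/4)z + 1
L_3(z) = (z + 5)(z + 4)z(z - 5) / [-120] = -(1/120)z^4 - (1/30)z^3 + (5/24)z^2 + (5/6)z
L_4(z) = (z + 5)(z + 4)z(z - 1) / [1800] = (1/1800)z^4 + (1/225)z^3 + (11/1800)z^2 - (1/90)z
f(z) = (-4)·L_0 + 9·L_1 + (-7)·L_2 + 6·L_3 + (-7)·L_4
Only the coefficient of z^4 is needed; take it from each L_i and combine:
(-4)·(1/300) + 9·(-1/180) + (-7)·(1/100) + 6·(-1/120) + (-7)·(1/1800) = -337/1800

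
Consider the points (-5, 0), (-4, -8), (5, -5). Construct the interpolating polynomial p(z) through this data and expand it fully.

p(z) = (5/6)z^2 - (1/2)z - 70/3

Build the Lagrange basis polynomials:
L_0(z) = (z + 4)(z - 5) / [10] = (1/10)z^2 - (1/10)z - 2
L_1(z) = (z + 5)(z - 5) / [-9] = -(1/9)z^2 + 25/9
L_2(z) = (z + 5)(z + 4) / [90] = (1/90)z^2 + (1/10)z + 2/9
p(z) = 0·L_0 + (-8)·L_1 + (-5)·L_2
  0·L_0(z) = 0
  (-8)·L_1(z) = (8/9)z^2 - 200/9
  (-5)·L_2(z) = -(1/18)z^2 - (1/2)z - 10/9
Adding term by term: (5/6)z^2 - (1/2)z - 70/3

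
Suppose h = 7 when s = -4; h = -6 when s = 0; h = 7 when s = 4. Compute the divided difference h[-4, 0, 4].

h[-4,0] = (-6 - 7) / (0 - (-4)) = -13/4
h[0,4] = (7 - (-6)) / (4 - 0) = 13/4
h[-4,0,4] = (13/4 - (-13/4)) / (4 - (-4)) = 13/16

13/16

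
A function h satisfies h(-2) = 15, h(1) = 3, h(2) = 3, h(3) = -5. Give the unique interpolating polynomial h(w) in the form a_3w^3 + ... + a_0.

Build the Lagrange basis polynomials:
L_0(w) = (w - 1)(w - 2)(w - 3) / [-60] = -(1/60)w^3 + (1/10)w^2 - (11/60)w + 1/10
L_1(w) = (w + 2)(w - 2)(w - 3) / [6] = (1/6)w^3 - (1/2)w^2 - (2/3)w + 2
L_2(w) = (w + 2)(w - 1)(w - 3) / [-4] = -(1/4)w^3 + (1/2)w^2 + (5/4)w - 3/2
L_3(w) = (w + 2)(w - 1)(w - 2) / [10] = (1/10)w^3 - (1/10)w^2 - (2/5)w + 2/5
h(w) = 15·L_0 + 3·L_1 + 3·L_2 + (-5)·L_3
  15·L_0(w) = -(1/4)w^3 + (3/2)w^2 - (11/4)w + 3/2
  3·L_1(w) = (1/2)w^3 - (3/2)w^2 - 2w + 6
  3·L_2(w) = -(3/4)w^3 + (3/2)w^2 + (15/4)w - 9/2
  (-5)·L_3(w) = -(1/2)w^3 + (1/2)w^2 + 2w - 2
Adding term by term: -w^3 + 2w^2 + w + 1

h(w) = -w^3 + 2w^2 + w + 1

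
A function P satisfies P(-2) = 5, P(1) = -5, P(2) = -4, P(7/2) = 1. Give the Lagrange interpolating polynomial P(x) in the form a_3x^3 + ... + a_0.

Build the Lagrange basis polynomials:
L_0(x) = (x - 1)(x - 2)(x - 7/2) / [-66] = -(1/66)x^3 + (13/132)x^2 - (25/132)x + 7/66
L_1(x) = (x + 2)(x - 2)(x - 7/2) / [15/2] = (2/15)x^3 - (7/15)x^2 - (8/15)x + 28/15
L_2(x) = (x + 2)(x - 1)(x - 7/2) / [-6] = -(1/6)x^3 + (5/12)x^2 + (11/12)x - 7/6
L_3(x) = (x + 2)(x - 1)(x - 2) / [165/8] = (8/165)x^3 - (8/165)x^2 - (32/165)x + 32/165
P(x) = 5·L_0 + (-5)·L_1 + (-4)·L_2 + 1·L_3
  5·L_0(x) = -(5/66)x^3 + (65/132)x^2 - (125/132)x + 35/66
  (-5)·L_1(x) = -(2/3)x^3 + (7/3)x^2 + (8/3)x - 28/3
  (-4)·L_2(x) = (2/3)x^3 - (5/3)x^2 - (11/3)x + 14/3
  1·L_3(x) = (8/165)x^3 - (8/165)x^2 - (32/165)x + 32/165
Adding term by term: -(3/110)x^3 + (733/660)x^2 - (471/220)x - 1301/330

P(x) = -(3/110)x^3 + (733/660)x^2 - (471/220)x - 1301/330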